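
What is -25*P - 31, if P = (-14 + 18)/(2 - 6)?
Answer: -6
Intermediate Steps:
P = -1 (P = 4/(-4) = 4*(-1/4) = -1)
-25*P - 31 = -25*(-1) - 31 = 25 - 31 = -6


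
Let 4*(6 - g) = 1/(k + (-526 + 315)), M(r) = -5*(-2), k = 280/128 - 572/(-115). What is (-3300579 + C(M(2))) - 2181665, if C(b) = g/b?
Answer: -10280933281441/1875315 ≈ -5.4822e+6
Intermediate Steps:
k = 13177/1840 (k = 280*(1/128) - 572*(-1/115) = 35/16 + 572/115 = 13177/1840 ≈ 7.1614)
M(r) = 10
g = 2250838/375063 (g = 6 - 1/(4*(13177/1840 + (-526 + 315))) = 6 - 1/(4*(13177/1840 - 211)) = 6 - 1/(4*(-375063/1840)) = 6 - ¼*(-1840/375063) = 6 + 460/375063 = 2250838/375063 ≈ 6.0012)
C(b) = 2250838/(375063*b)
(-3300579 + C(M(2))) - 2181665 = (-3300579 + (2250838/375063)/10) - 2181665 = (-3300579 + (2250838/375063)*(⅒)) - 2181665 = (-3300579 + 1125419/1875315) - 2181665 = -6189624181966/1875315 - 2181665 = -10280933281441/1875315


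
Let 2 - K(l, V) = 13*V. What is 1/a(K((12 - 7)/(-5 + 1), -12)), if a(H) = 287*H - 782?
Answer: 1/44564 ≈ 2.2440e-5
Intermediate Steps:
K(l, V) = 2 - 13*V
a(H) = -782 + 287*H
1/a(K((12 - 7)/(-5 + 1), -12)) = 1/(-782 + 287*(2 - 13*(-12))) = 1/(-782 + 287*(2 + 156)) = 1/(-782 + 287*158) = 1/(-782 + 45346) = 1/44564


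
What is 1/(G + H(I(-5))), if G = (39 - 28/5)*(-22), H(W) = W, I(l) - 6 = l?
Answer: -5/3669 ≈ -0.0013628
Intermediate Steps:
I(l) = 6 + l
G = -3674/5 (G = (39 - 28*1/5)*(-22) = (39 - 28/5)*(-22) = (167/5)*(-22) = -3674/5 ≈ -734.80)
1/(G + H(I(-5))) = 1/(-3674/5 + (6 - 5)) = 1/(-3674/5 + 1) = 1/(-3669/5) = -5/3669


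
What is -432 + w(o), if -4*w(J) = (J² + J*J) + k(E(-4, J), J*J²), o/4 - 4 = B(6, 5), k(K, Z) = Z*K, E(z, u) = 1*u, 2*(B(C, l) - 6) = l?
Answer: -1564182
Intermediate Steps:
B(C, l) = 6 + l/2
E(z, u) = u
k(K, Z) = K*Z
o = 50 (o = 16 + 4*(6 + (½)*5) = 16 + 4*(6 + 5/2) = 16 + 4*(17/2) = 16 + 34 = 50)
w(J) = -J²/2 - J⁴/4 (w(J) = -((J² + J*J) + J*(J*J²))/4 = -((J² + J²) + J*J³)/4 = -(2*J² + J⁴)/4 = -(J⁴ + 2*J²)/4 = -J²/2 - J⁴/4)
-432 + w(o) = -432 + (¼)*50²*(-2 - 1*50²) = -432 + (¼)*2500*(-2 - 1*2500) = -432 + (¼)*2500*(-2 - 2500) = -432 + (¼)*2500*(-2502) = -432 - 1563750 = -1564182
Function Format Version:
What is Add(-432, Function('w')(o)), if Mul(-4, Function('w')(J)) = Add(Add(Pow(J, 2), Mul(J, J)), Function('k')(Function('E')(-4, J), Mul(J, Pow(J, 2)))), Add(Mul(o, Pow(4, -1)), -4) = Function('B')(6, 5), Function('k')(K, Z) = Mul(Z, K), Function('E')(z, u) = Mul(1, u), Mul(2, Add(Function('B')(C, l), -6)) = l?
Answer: -1564182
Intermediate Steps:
Function('B')(C, l) = Add(6, Mul(Rational(1, 2), l))
Function('E')(z, u) = u
Function('k')(K, Z) = Mul(K, Z)
o = 50 (o = Add(16, Mul(4, Add(6, Mul(Rational(1, 2), 5)))) = Add(16, Mul(4, Add(6, Rational(5, 2)))) = Add(16, Mul(4, Rational(17, 2))) = Add(16, 34) = 50)
Function('w')(J) = Add(Mul(Rational(-1, 2), Pow(J, 2)), Mul(Rational(-1, 4), Pow(J, 4))) (Function('w')(J) = Mul(Rational(-1, 4), Add(Add(Pow(J, 2), Mul(J, J)), Mul(J, Mul(J, Pow(J, 2))))) = Mul(Rational(-1, 4), Add(Add(Pow(J, 2), Pow(J, 2)), Mul(J, Pow(J, 3)))) = Mul(Rational(-1, 4), Add(Mul(2, Pow(J, 2)), Pow(J, 4))) = Mul(Rational(-1, 4), Add(Pow(J, 4), Mul(2, Pow(J, 2)))) = Add(Mul(Rational(-1, 2), Pow(J, 2)), Mul(Rational(-1, 4), Pow(J, 4))))
Add(-432, Function('w')(o)) = Add(-432, Mul(Rational(1, 4), Pow(50, 2), Add(-2, Mul(-1, Pow(50, 2))))) = Add(-432, Mul(Rational(1, 4), 2500, Add(-2, Mul(-1, 2500)))) = Add(-432, Mul(Rational(1, 4), 2500, Add(-2, -2500))) = Add(-432, Mul(Rational(1, 4), 2500, -2502)) = Add(-432, -1563750) = -1564182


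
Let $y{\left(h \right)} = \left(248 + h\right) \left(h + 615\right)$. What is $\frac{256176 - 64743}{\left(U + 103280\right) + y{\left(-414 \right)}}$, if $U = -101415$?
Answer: $- \frac{191433}{31501} \approx -6.077$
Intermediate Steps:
$y{\left(h \right)} = \left(248 + h\right) \left(615 + h\right)$
$\frac{256176 - 64743}{\left(U + 103280\right) + y{\left(-414 \right)}} = \frac{256176 - 64743}{\left(-101415 + 103280\right) + \left(152520 + \left(-414\right)^{2} + 863 \left(-414\right)\right)} = \frac{191433}{1865 + \left(152520 + 171396 - 357282\right)} = \frac{191433}{1865 - 33366} = \frac{191433}{-31501} = 191433 \left(- \frac{1}{31501}\right) = - \frac{191433}{31501}$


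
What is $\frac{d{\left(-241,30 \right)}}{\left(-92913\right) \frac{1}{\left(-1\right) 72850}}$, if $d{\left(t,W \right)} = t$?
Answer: $- \frac{17556850}{92913} \approx -188.96$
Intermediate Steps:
$\frac{d{\left(-241,30 \right)}}{\left(-92913\right) \frac{1}{\left(-1\right) 72850}} = - \frac{241}{\left(-92913\right) \frac{1}{\left(-1\right) 72850}} = - \frac{241}{\left(-92913\right) \frac{1}{-72850}} = - \frac{241}{\left(-92913\right) \left(- \frac{1}{72850}\right)} = - \frac{241}{\frac{92913}{72850}} = \left(-241\right) \frac{72850}{92913} = - \frac{17556850}{92913}$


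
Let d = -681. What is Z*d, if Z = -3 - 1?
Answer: 2724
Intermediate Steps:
Z = -4
Z*d = -4*(-681) = 2724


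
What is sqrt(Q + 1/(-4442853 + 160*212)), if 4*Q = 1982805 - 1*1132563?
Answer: sqrt(16527590831726048606)/8817866 ≈ 461.04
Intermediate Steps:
Q = 425121/2 (Q = (1982805 - 1*1132563)/4 = (1982805 - 1132563)/4 = (1/4)*850242 = 425121/2 ≈ 2.1256e+5)
sqrt(Q + 1/(-4442853 + 160*212)) = sqrt(425121/2 + 1/(-4442853 + 160*212)) = sqrt(425121/2 + 1/(-4442853 + 33920)) = sqrt(425121/2 + 1/(-4408933)) = sqrt(425121/2 - 1/4408933) = sqrt(1874330005891/8817866) = sqrt(16527590831726048606)/8817866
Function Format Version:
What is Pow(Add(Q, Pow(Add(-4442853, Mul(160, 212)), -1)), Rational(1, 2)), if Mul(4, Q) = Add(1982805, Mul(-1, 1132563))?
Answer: Mul(Rational(1, 8817866), Pow(16527590831726048606, Rational(1, 2))) ≈ 461.04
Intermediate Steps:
Q = Rational(425121, 2) (Q = Mul(Rational(1, 4), Add(1982805, Mul(-1, 1132563))) = Mul(Rational(1, 4), Add(1982805, -1132563)) = Mul(Rational(1, 4), 850242) = Rational(425121, 2) ≈ 2.1256e+5)
Pow(Add(Q, Pow(Add(-4442853, Mul(160, 212)), -1)), Rational(1, 2)) = Pow(Add(Rational(425121, 2), Pow(Add(-4442853, Mul(160, 212)), -1)), Rational(1, 2)) = Pow(Add(Rational(425121, 2), Pow(Add(-4442853, 33920), -1)), Rational(1, 2)) = Pow(Add(Rational(425121, 2), Pow(-4408933, -1)), Rational(1, 2)) = Pow(Add(Rational(425121, 2), Rational(-1, 4408933)), Rational(1, 2)) = Pow(Rational(1874330005891, 8817866), Rational(1, 2)) = Mul(Rational(1, 8817866), Pow(16527590831726048606, Rational(1, 2)))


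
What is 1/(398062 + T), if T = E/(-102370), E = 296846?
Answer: 51185/20374655047 ≈ 2.5122e-6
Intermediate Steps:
T = -148423/51185 (T = 296846/(-102370) = 296846*(-1/102370) = -148423/51185 ≈ -2.8997)
1/(398062 + T) = 1/(398062 - 148423/51185) = 1/(20374655047/51185) = 51185/20374655047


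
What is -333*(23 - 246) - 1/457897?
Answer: 34002973322/457897 ≈ 74259.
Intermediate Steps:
-333*(23 - 246) - 1/457897 = -333*(-223) - 1*1/457897 = 74259 - 1/457897 = 34002973322/457897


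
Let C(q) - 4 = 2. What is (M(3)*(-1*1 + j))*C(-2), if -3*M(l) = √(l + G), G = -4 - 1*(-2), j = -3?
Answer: 8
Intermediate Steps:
G = -2 (G = -4 + 2 = -2)
C(q) = 6 (C(q) = 4 + 2 = 6)
M(l) = -√(-2 + l)/3 (M(l) = -√(l - 2)/3 = -√(-2 + l)/3)
(M(3)*(-1*1 + j))*C(-2) = ((-√(-2 + 3)/3)*(-1*1 - 3))*6 = ((-√1/3)*(-1 - 3))*6 = (-⅓*1*(-4))*6 = -⅓*(-4)*6 = (4/3)*6 = 8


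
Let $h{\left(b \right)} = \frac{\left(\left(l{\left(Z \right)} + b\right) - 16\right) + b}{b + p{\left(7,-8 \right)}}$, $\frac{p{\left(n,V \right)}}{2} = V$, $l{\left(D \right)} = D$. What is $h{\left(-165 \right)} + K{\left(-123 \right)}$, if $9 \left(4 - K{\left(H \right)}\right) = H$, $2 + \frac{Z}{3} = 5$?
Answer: $\frac{10604}{543} \approx 19.529$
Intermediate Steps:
$Z = 9$ ($Z = -6 + 3 \cdot 5 = -6 + 15 = 9$)
$p{\left(n,V \right)} = 2 V$
$h{\left(b \right)} = \frac{-7 + 2 b}{-16 + b}$ ($h{\left(b \right)} = \frac{\left(\left(9 + b\right) - 16\right) + b}{b + 2 \left(-8\right)} = \frac{\left(-7 + b\right) + b}{b - 16} = \frac{-7 + 2 b}{-16 + b}$)
$K{\left(H \right)} = 4 - \frac{H}{9}$
$h{\left(-165 \right)} + K{\left(-123 \right)} = \frac{-7 + 2 \left(-165\right)}{-16 - 165} + \left(4 - - \frac{41}{3}\right) = \frac{-7 - 330}{-181} + \left(4 + \frac{41}{3}\right) = \left(- \frac{1}{181}\right) \left(-337\right) + \frac{53}{3} = \frac{337}{181} + \frac{53}{3} = \frac{10604}{543}$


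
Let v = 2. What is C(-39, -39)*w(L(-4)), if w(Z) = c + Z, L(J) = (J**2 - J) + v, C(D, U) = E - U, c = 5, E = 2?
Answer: 1107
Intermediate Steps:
C(D, U) = 2 - U
L(J) = 2 + J**2 - J (L(J) = (J**2 - J) + 2 = 2 + J**2 - J)
w(Z) = 5 + Z
C(-39, -39)*w(L(-4)) = (2 - 1*(-39))*(5 + (2 + (-4)**2 - 1*(-4))) = (2 + 39)*(5 + (2 + 16 + 4)) = 41*(5 + 22) = 41*27 = 1107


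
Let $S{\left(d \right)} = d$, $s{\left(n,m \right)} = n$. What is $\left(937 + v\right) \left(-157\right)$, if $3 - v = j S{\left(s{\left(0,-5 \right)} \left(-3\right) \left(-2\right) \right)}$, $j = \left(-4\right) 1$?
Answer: $-147580$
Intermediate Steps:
$j = -4$
$v = 3$ ($v = 3 - - 4 \cdot 0 \left(-3\right) \left(-2\right) = 3 - - 4 \cdot 0 \left(-2\right) = 3 - \left(-4\right) 0 = 3 - 0 = 3 + 0 = 3$)
$\left(937 + v\right) \left(-157\right) = \left(937 + 3\right) \left(-157\right) = 940 \left(-157\right) = -147580$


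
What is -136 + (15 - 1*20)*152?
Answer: -896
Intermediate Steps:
-136 + (15 - 1*20)*152 = -136 + (15 - 20)*152 = -136 - 5*152 = -136 - 760 = -896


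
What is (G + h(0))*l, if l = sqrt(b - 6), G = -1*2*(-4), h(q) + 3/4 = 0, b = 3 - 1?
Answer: 29*I/2 ≈ 14.5*I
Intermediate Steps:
b = 2
h(q) = -3/4 (h(q) = -3/4 + 0 = -3/4)
G = 8 (G = -2*(-4) = -1*(-8) = 8)
l = 2*I (l = sqrt(2 - 6) = sqrt(-4) = 2*I ≈ 2.0*I)
(G + h(0))*l = (8 - 3/4)*(2*I) = 29*(2*I)/4 = 29*I/2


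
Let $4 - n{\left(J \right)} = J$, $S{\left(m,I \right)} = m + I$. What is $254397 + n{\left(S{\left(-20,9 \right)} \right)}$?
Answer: $254412$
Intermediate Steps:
$S{\left(m,I \right)} = I + m$
$n{\left(J \right)} = 4 - J$
$254397 + n{\left(S{\left(-20,9 \right)} \right)} = 254397 + \left(4 - \left(9 - 20\right)\right) = 254397 + \left(4 - -11\right) = 254397 + \left(4 + 11\right) = 254397 + 15 = 254412$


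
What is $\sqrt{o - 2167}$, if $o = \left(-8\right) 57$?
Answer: $i \sqrt{2623} \approx 51.215 i$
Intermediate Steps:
$o = -456$
$\sqrt{o - 2167} = \sqrt{-456 - 2167} = \sqrt{-2623} = i \sqrt{2623}$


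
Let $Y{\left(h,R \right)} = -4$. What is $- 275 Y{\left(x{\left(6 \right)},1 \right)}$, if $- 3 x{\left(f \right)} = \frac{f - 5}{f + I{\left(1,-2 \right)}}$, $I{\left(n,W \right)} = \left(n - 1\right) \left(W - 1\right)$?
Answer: $1100$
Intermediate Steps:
$I{\left(n,W \right)} = \left(-1 + W\right) \left(-1 + n\right)$ ($I{\left(n,W \right)} = \left(-1 + n\right) \left(-1 + W\right) = \left(-1 + W\right) \left(-1 + n\right)$)
$x{\left(f \right)} = - \frac{-5 + f}{3 f}$ ($x{\left(f \right)} = - \frac{\left(f - 5\right) \frac{1}{f - 0}}{3} = - \frac{\left(-5 + f\right) \frac{1}{f + \left(1 + 2 - 1 - 2\right)}}{3} = - \frac{\left(-5 + f\right) \frac{1}{f + 0}}{3} = - \frac{\left(-5 + f\right) \frac{1}{f}}{3} = - \frac{\frac{1}{f} \left(-5 + f\right)}{3} = - \frac{-5 + f}{3 f}$)
$- 275 Y{\left(x{\left(6 \right)},1 \right)} = \left(-275\right) \left(-4\right) = 1100$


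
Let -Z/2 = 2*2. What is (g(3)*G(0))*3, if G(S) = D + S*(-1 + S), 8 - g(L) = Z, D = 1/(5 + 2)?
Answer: 48/7 ≈ 6.8571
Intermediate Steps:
Z = -8 (Z = -4*2 = -2*4 = -8)
D = ⅐ (D = 1/7 = ⅐ ≈ 0.14286)
g(L) = 16 (g(L) = 8 - 1*(-8) = 8 + 8 = 16)
G(S) = ⅐ + S*(-1 + S)
(g(3)*G(0))*3 = (16*(⅐ + 0² - 1*0))*3 = (16*(⅐ + 0 + 0))*3 = (16*(⅐))*3 = (16/7)*3 = 48/7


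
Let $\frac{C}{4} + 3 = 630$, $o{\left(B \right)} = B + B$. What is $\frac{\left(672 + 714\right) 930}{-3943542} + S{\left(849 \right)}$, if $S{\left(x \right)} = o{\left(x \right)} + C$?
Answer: $\frac{2764208112}{657257} \approx 4205.7$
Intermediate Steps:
$o{\left(B \right)} = 2 B$
$C = 2508$ ($C = -12 + 4 \cdot 630 = -12 + 2520 = 2508$)
$S{\left(x \right)} = 2508 + 2 x$ ($S{\left(x \right)} = 2 x + 2508 = 2508 + 2 x$)
$\frac{\left(672 + 714\right) 930}{-3943542} + S{\left(849 \right)} = \frac{\left(672 + 714\right) 930}{-3943542} + \left(2508 + 2 \cdot 849\right) = 1386 \cdot 930 \left(- \frac{1}{3943542}\right) + \left(2508 + 1698\right) = 1288980 \left(- \frac{1}{3943542}\right) + 4206 = - \frac{214830}{657257} + 4206 = \frac{2764208112}{657257}$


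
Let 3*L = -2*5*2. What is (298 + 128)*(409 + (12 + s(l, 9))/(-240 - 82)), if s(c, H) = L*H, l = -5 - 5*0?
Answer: 28061898/161 ≈ 1.7430e+5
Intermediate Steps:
L = -20/3 (L = (-2*5*2)/3 = (-10*2)/3 = (⅓)*(-20) = -20/3 ≈ -6.6667)
l = -5 (l = -5 + 0 = -5)
s(c, H) = -20*H/3
(298 + 128)*(409 + (12 + s(l, 9))/(-240 - 82)) = (298 + 128)*(409 + (12 - 20/3*9)/(-240 - 82)) = 426*(409 + (12 - 60)/(-322)) = 426*(409 - 48*(-1/322)) = 426*(409 + 24/161) = 426*(65873/161) = 28061898/161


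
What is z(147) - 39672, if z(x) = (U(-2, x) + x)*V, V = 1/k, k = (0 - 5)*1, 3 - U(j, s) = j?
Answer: -198512/5 ≈ -39702.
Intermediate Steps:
U(j, s) = 3 - j
k = -5 (k = -5*1 = -5)
V = -⅕ (V = 1/(-5) = -⅕ ≈ -0.20000)
z(x) = -1 - x/5 (z(x) = ((3 - 1*(-2)) + x)*(-⅕) = ((3 + 2) + x)*(-⅕) = (5 + x)*(-⅕) = -1 - x/5)
z(147) - 39672 = (-1 - ⅕*147) - 39672 = (-1 - 147/5) - 39672 = -152/5 - 39672 = -198512/5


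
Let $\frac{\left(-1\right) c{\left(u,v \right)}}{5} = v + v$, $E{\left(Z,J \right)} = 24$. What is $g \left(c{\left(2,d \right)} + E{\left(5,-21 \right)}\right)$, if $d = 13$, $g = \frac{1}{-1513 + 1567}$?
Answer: $- \frac{53}{27} \approx -1.963$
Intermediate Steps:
$g = \frac{1}{54} \approx 0.018519$
$c{\left(u,v \right)} = - 10 v$ ($c{\left(u,v \right)} = - 5 \left(v + v\right) = - 5 \cdot 2 v = - 10 v$)
$g \left(c{\left(2,d \right)} + E{\left(5,-21 \right)}\right) = \frac{\left(-10\right) 13 + 24}{54} = \frac{-130 + 24}{54} = \frac{1}{54} \left(-106\right) = - \frac{53}{27}$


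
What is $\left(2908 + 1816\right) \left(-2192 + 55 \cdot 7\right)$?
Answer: $-8536268$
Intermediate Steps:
$\left(2908 + 1816\right) \left(-2192 + 55 \cdot 7\right) = 4724 \left(-2192 + 385\right) = 4724 \left(-1807\right) = -8536268$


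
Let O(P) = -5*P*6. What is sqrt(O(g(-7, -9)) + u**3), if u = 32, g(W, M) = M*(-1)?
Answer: sqrt(32498) ≈ 180.27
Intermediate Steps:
g(W, M) = -M
O(P) = -30*P
sqrt(O(g(-7, -9)) + u**3) = sqrt(-(-30)*(-9) + 32**3) = sqrt(-30*9 + 32768) = sqrt(-270 + 32768) = sqrt(32498)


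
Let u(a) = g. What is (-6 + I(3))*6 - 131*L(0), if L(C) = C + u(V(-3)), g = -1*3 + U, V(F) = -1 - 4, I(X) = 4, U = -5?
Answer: 1036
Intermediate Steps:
V(F) = -5
g = -8 (g = -1*3 - 5 = -3 - 5 = -8)
u(a) = -8
L(C) = -8 + C (L(C) = C - 8 = -8 + C)
(-6 + I(3))*6 - 131*L(0) = (-6 + 4)*6 - 131*(-8 + 0) = -2*6 - 131*(-8) = -12 + 1048 = 1036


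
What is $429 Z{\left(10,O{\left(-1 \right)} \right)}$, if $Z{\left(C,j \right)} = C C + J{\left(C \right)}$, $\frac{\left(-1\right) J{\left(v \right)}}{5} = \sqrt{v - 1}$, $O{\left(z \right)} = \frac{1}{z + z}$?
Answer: $36465$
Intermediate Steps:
$O{\left(z \right)} = \frac{1}{2 z}$
$J{\left(v \right)} = - 5 \sqrt{-1 + v}$ ($J{\left(v \right)} = - 5 \sqrt{v - 1} = - 5 \sqrt{-1 + v}$)
$Z{\left(C,j \right)} = C^{2} - 5 \sqrt{-1 + C}$ ($Z{\left(C,j \right)} = C C - 5 \sqrt{-1 + C} = C^{2} - 5 \sqrt{-1 + C}$)
$429 Z{\left(10,O{\left(-1 \right)} \right)} = 429 \left(10^{2} - 5 \sqrt{-1 + 10}\right) = 429 \left(100 - 5 \sqrt{9}\right) = 429 \left(100 - 15\right) = 429 \cdot 85 = 36465$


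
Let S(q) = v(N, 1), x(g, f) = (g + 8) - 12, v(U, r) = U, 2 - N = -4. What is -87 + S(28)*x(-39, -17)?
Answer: -345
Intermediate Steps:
N = 6 (N = 2 - 1*(-4) = 2 + 4 = 6)
x(g, f) = -4 + g (x(g, f) = (8 + g) - 12 = -4 + g)
S(q) = 6
-87 + S(28)*x(-39, -17) = -87 + 6*(-4 - 39) = -87 + 6*(-43) = -87 - 258 = -345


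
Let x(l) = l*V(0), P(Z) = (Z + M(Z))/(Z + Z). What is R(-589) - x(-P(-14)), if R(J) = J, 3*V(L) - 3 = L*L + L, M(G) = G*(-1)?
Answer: -589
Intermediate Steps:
M(G) = -G
V(L) = 1 + L/3 + L²/3 (V(L) = 1 + (L*L + L)/3 = 1 + (L² + L)/3 = 1 + (L + L²)/3 = 1 + (L/3 + L²/3) = 1 + L/3 + L²/3)
P(Z) = 0 (P(Z) = (Z - Z)/(Z + Z) = 0/((2*Z)) = 0*(1/(2*Z)) = 0)
x(l) = l (x(l) = l*(1 + (⅓)*0 + (⅓)*0²) = l*(1 + 0 + (⅓)*0) = l*(1 + 0 + 0) = l*1 = l)
R(-589) - x(-P(-14)) = -589 - (-1)*0 = -589 - 1*0 = -589 + 0 = -589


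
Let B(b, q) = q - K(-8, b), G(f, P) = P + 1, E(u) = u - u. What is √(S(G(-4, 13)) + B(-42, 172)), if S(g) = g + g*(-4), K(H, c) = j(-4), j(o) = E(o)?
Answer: √130 ≈ 11.402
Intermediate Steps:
E(u) = 0
j(o) = 0
K(H, c) = 0
G(f, P) = 1 + P
B(b, q) = q (B(b, q) = q - 1*0 = q + 0 = q)
S(g) = -3*g (S(g) = g - 4*g = -3*g)
√(S(G(-4, 13)) + B(-42, 172)) = √(-3*(1 + 13) + 172) = √(-3*14 + 172) = √(-42 + 172) = √130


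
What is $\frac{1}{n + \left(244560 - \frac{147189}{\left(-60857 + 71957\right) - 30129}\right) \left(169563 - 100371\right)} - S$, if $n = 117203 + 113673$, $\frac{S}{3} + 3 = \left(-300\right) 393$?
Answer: $\frac{37966607502288397459}{107338539596924} \approx 3.5371 \cdot 10^{5}$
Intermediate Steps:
$S = -353709$ ($S = -9 + 3 \left(\left(-300\right) 393\right) = -9 + 3 \left(-117900\right) = -9 - 353700 = -353709$)
$n = 230876$
$\frac{1}{n + \left(244560 - \frac{147189}{\left(-60857 + 71957\right) - 30129}\right) \left(169563 - 100371\right)} - S = \frac{1}{230876 + \left(244560 - \frac{147189}{\left(-60857 + 71957\right) - 30129}\right) \left(169563 - 100371\right)} - -353709 = \frac{1}{230876 + \left(244560 - \frac{147189}{11100 - 30129}\right) 69192} + 353709 = \frac{1}{230876 + \left(244560 - \frac{147189}{-19029}\right) 69192} + 353709 = \frac{1}{230876 + \left(244560 - - \frac{49063}{6343}\right) 69192} + 353709 = \frac{1}{230876 + \left(244560 + \frac{49063}{6343}\right) 69192} + 353709 = \frac{1}{230876 + \frac{1551293143}{6343} \cdot 69192} + 353709 = \frac{1}{230876 + \frac{107337075150456}{6343}} + 353709 = \frac{1}{\frac{107338539596924}{6343}} + 353709 = \frac{6343}{107338539596924} + 353709 = \frac{37966607502288397459}{107338539596924}$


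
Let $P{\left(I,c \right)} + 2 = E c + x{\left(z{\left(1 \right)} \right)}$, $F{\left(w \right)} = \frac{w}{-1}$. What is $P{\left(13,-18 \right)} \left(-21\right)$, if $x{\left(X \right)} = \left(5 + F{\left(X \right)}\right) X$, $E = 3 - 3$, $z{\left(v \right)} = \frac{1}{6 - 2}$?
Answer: $\frac{273}{16} \approx 17.063$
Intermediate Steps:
$F{\left(w \right)} = - w$ ($F{\left(w \right)} = w \left(-1\right) = - w$)
$z{\left(v \right)} = \frac{1}{4}$
$E = 0$
$x{\left(X \right)} = X \left(5 - X\right)$ ($x{\left(X \right)} = \left(5 - X\right) X = X \left(5 - X\right)$)
$P{\left(I,c \right)} = - \frac{13}{16}$ ($P{\left(I,c \right)} = -2 + \left(0 c + \frac{5 - \frac{1}{4}}{4}\right) = -2 + \left(0 + \frac{5 - \frac{1}{4}}{4}\right) = -2 + \left(0 + \frac{1}{4} \cdot \frac{19}{4}\right) = -2 + \left(0 + \frac{19}{16}\right) = -2 + \frac{19}{16} = - \frac{13}{16}$)
$P{\left(13,-18 \right)} \left(-21\right) = \left(- \frac{13}{16}\right) \left(-21\right) = \frac{273}{16}$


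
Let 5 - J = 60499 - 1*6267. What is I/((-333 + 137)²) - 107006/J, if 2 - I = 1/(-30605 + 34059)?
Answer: 14198879127073/7195319028128 ≈ 1.9733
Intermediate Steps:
J = -54227 (J = 5 - (60499 - 1*6267) = 5 - (60499 - 6267) = 5 - 1*54232 = 5 - 54232 = -54227)
I = 6907/3454 (I = 2 - 1/(-30605 + 34059) = 2 - 1/3454 = 6907/3454 ≈ 1.9997)
I/((-333 + 137)²) - 107006/J = 6907/(3454*((-333 + 137)²)) - 107006/(-54227) = 6907/(3454*((-196)²)) - 107006*(-1/54227) = (6907/3454)/38416 + 107006/54227 = (6907/3454)*(1/38416) + 107006/54227 = 6907/132688864 + 107006/54227 = 14198879127073/7195319028128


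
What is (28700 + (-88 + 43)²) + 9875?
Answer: 40600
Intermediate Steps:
(28700 + (-88 + 43)²) + 9875 = (28700 + (-45)²) + 9875 = (28700 + 2025) + 9875 = 30725 + 9875 = 40600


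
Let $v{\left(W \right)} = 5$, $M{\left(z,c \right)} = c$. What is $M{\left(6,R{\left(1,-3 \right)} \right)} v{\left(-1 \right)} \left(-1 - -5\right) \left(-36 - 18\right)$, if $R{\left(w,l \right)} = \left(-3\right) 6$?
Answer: $19440$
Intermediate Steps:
$R{\left(w,l \right)} = -18$
$M{\left(6,R{\left(1,-3 \right)} \right)} v{\left(-1 \right)} \left(-1 - -5\right) \left(-36 - 18\right) = \left(-18\right) 5 \left(-1 - -5\right) \left(-36 - 18\right) = - 90 \left(-1 + 5\right) \left(-36 - 18\right) = \left(-90\right) 4 \left(-54\right) = \left(-360\right) \left(-54\right) = 19440$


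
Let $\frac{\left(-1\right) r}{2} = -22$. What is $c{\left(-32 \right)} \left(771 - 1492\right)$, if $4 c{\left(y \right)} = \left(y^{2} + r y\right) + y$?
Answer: $74984$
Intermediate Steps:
$r = 44$ ($r = \left(-2\right) \left(-22\right) = 44$)
$c{\left(y \right)} = \frac{y^{2}}{4} + \frac{45 y}{4}$ ($c{\left(y \right)} = \frac{\left(y^{2} + 44 y\right) + y}{4} = \frac{y^{2} + 45 y}{4} = \frac{y^{2}}{4} + \frac{45 y}{4}$)
$c{\left(-32 \right)} \left(771 - 1492\right) = \frac{1}{4} \left(-32\right) \left(45 - 32\right) \left(771 - 1492\right) = \frac{1}{4} \left(-32\right) 13 \left(-721\right) = \left(-104\right) \left(-721\right) = 74984$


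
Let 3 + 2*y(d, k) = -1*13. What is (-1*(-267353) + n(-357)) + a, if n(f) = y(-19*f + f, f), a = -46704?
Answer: 220641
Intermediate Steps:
y(d, k) = -8 (y(d, k) = -3/2 + (-1*13)/2 = -3/2 + (1/2)*(-13) = -3/2 - 13/2 = -8)
n(f) = -8
(-1*(-267353) + n(-357)) + a = (-1*(-267353) - 8) - 46704 = (267353 - 8) - 46704 = 267345 - 46704 = 220641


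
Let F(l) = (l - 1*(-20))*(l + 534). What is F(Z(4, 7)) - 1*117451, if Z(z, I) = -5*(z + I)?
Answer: -134216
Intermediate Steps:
Z(z, I) = -5*I - 5*z (Z(z, I) = -5*(I + z) = -5*I - 5*z)
F(l) = (20 + l)*(534 + l) (F(l) = (l + 20)*(534 + l) = (20 + l)*(534 + l))
F(Z(4, 7)) - 1*117451 = (10680 + (-5*7 - 5*4)**2 + 554*(-5*7 - 5*4)) - 1*117451 = (10680 + (-35 - 20)**2 + 554*(-35 - 20)) - 117451 = (10680 + (-55)**2 + 554*(-55)) - 117451 = (10680 + 3025 - 30470) - 117451 = -16765 - 117451 = -134216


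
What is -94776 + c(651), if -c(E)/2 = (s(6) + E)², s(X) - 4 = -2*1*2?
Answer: -942378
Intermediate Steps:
s(X) = 0 (s(X) = 4 - 2*1*2 = 4 - 2*2 = 4 - 4 = 0)
c(E) = -2*E² (c(E) = -2*(0 + E)² = -2*E²)
-94776 + c(651) = -94776 - 2*651² = -94776 - 2*423801 = -94776 - 847602 = -942378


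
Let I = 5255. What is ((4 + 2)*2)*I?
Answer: 63060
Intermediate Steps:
((4 + 2)*2)*I = ((4 + 2)*2)*5255 = (6*2)*5255 = 12*5255 = 63060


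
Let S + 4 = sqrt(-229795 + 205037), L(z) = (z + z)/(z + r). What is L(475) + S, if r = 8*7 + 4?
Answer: -238/107 + I*sqrt(24758) ≈ -2.2243 + 157.35*I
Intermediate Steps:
r = 60 (r = 56 + 4 = 60)
L(z) = 2*z/(60 + z) (L(z) = (z + z)/(z + 60) = (2*z)/(60 + z) = 2*z/(60 + z))
S = -4 + I*sqrt(24758) (S = -4 + sqrt(-229795 + 205037) = -4 + sqrt(-24758) = -4 + I*sqrt(24758) ≈ -4.0 + 157.35*I)
L(475) + S = 2*475/(60 + 475) + (-4 + I*sqrt(24758)) = 2*475/535 + (-4 + I*sqrt(24758)) = 2*475*(1/535) + (-4 + I*sqrt(24758)) = 190/107 + (-4 + I*sqrt(24758)) = -238/107 + I*sqrt(24758)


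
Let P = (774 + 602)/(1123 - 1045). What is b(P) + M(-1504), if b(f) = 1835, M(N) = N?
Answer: 331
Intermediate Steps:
P = 688/39 (P = 1376/78 = 1376*(1/78) = 688/39 ≈ 17.641)
b(P) + M(-1504) = 1835 - 1504 = 331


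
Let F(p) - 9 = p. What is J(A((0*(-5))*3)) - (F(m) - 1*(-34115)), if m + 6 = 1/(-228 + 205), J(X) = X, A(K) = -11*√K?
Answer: -784713/23 ≈ -34118.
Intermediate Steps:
m = -139/23 (m = -6 + 1/(-228 + 205) = -6 + 1/(-23) = -6 - 1/23 = -139/23 ≈ -6.0435)
F(p) = 9 + p
J(A((0*(-5))*3)) - (F(m) - 1*(-34115)) = -11*0*√3 - ((9 - 139/23) - 1*(-34115)) = -11*√(0*3) - (68/23 + 34115) = -11*√0 - 1*784713/23 = -11*0 - 784713/23 = 0 - 784713/23 = -784713/23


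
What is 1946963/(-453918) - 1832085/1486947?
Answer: -30297944317/5487414702 ≈ -5.5213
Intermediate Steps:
1946963/(-453918) - 1832085/1486947 = 1946963*(-1/453918) - 1832085*1/1486947 = -1946963/453918 - 14895/12089 = -30297944317/5487414702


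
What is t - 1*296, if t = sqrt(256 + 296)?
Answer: -296 + 2*sqrt(138) ≈ -272.51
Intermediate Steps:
t = 2*sqrt(138) (t = sqrt(552) = 2*sqrt(138) ≈ 23.495)
t - 1*296 = 2*sqrt(138) - 1*296 = 2*sqrt(138) - 296 = -296 + 2*sqrt(138)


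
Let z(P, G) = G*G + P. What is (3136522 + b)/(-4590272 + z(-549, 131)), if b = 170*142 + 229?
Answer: -3160891/4573660 ≈ -0.69111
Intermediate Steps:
z(P, G) = P + G² (z(P, G) = G² + P = P + G²)
b = 24369 (b = 24140 + 229 = 24369)
(3136522 + b)/(-4590272 + z(-549, 131)) = (3136522 + 24369)/(-4590272 + (-549 + 131²)) = 3160891/(-4590272 + (-549 + 17161)) = 3160891/(-4590272 + 16612) = 3160891/(-4573660) = 3160891*(-1/4573660) = -3160891/4573660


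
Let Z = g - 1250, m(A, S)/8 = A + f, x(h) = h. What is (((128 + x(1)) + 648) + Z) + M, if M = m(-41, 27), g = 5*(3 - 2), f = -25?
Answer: -996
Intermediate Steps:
g = 5 (g = 5*1 = 5)
m(A, S) = -200 + 8*A (m(A, S) = 8*(A - 25) = 8*(-25 + A) = -200 + 8*A)
M = -528 (M = -200 + 8*(-41) = -200 - 328 = -528)
Z = -1245 (Z = 5 - 1250 = -1245)
(((128 + x(1)) + 648) + Z) + M = (((128 + 1) + 648) - 1245) - 528 = ((129 + 648) - 1245) - 528 = (777 - 1245) - 528 = -468 - 528 = -996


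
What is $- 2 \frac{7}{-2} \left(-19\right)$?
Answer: $-133$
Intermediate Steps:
$- 2 \frac{7}{-2} \left(-19\right) = - 2 \cdot 7 \left(- \frac{1}{2}\right) \left(-19\right) = \left(-2\right) \left(- \frac{7}{2}\right) \left(-19\right) = 7 \left(-19\right) = -133$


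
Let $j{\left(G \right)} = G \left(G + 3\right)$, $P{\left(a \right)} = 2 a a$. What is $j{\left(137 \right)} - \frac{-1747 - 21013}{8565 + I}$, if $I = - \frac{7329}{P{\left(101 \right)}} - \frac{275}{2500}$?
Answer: $\frac{167592698428020}{8736677839} \approx 19183.0$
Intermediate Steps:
$P{\left(a \right)} = 2 a^{2}$
$I = - \frac{478661}{1020100}$ ($I = - \frac{7329}{2 \cdot 101^{2}} - \frac{275}{2500} = - \frac{7329}{2 \cdot 10201} - \frac{11}{100} = - \frac{7329}{20402} - \frac{11}{100} = - \frac{478661}{1020100} \approx -0.46923$)
$j{\left(G \right)} = G \left(3 + G\right)$
$j{\left(137 \right)} - \frac{-1747 - 21013}{8565 + I} = 137 \left(3 + 137\right) - \frac{-1747 - 21013}{8565 - \frac{478661}{1020100}} = 137 \cdot 140 - - \frac{22760}{\frac{8736677839}{1020100}} = 19180 - \left(-22760\right) \frac{1020100}{8736677839} = 19180 - - \frac{23217476000}{8736677839} = 19180 + \frac{23217476000}{8736677839} = \frac{167592698428020}{8736677839}$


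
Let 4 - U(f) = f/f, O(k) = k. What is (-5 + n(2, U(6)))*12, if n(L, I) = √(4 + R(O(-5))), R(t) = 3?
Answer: -60 + 12*√7 ≈ -28.251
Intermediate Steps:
U(f) = 3 (U(f) = 4 - f/f = 4 - 1*1 = 4 - 1 = 3)
n(L, I) = √7 (n(L, I) = √(4 + 3) = √7)
(-5 + n(2, U(6)))*12 = (-5 + √7)*12 = -60 + 12*√7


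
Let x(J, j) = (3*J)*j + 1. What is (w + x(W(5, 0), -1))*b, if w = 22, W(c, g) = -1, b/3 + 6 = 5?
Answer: -78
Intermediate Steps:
b = -3 (b = -18 + 3*5 = -18 + 15 = -3)
x(J, j) = 1 + 3*J*j (x(J, j) = 3*J*j + 1 = 1 + 3*J*j)
(w + x(W(5, 0), -1))*b = (22 + (1 + 3*(-1)*(-1)))*(-3) = (22 + (1 + 3))*(-3) = (22 + 4)*(-3) = 26*(-3) = -78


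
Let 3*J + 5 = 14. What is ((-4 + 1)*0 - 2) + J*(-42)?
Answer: -128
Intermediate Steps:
J = 3 (J = -5/3 + (⅓)*14 = -5/3 + 14/3 = 3)
((-4 + 1)*0 - 2) + J*(-42) = ((-4 + 1)*0 - 2) + 3*(-42) = (-3*0 - 2) - 126 = (0 - 2) - 126 = -2 - 126 = -128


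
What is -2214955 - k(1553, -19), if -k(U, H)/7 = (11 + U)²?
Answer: 14907717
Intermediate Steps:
k(U, H) = -7*(11 + U)²
-2214955 - k(1553, -19) = -2214955 - (-7)*(11 + 1553)² = -2214955 - (-7)*1564² = -2214955 - (-7)*2446096 = -2214955 - 1*(-17122672) = -2214955 + 17122672 = 14907717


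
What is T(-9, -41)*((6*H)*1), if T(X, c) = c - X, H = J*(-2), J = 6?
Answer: 2304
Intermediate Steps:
H = -12 (H = 6*(-2) = -12)
T(-9, -41)*((6*H)*1) = (-41 - 1*(-9))*((6*(-12))*1) = (-41 + 9)*(-72*1) = -32*(-72) = 2304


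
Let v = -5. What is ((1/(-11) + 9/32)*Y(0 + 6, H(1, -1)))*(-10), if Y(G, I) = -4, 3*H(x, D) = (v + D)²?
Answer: 335/44 ≈ 7.6136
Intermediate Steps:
H(x, D) = (-5 + D)²/3
((1/(-11) + 9/32)*Y(0 + 6, H(1, -1)))*(-10) = ((1/(-11) + 9/32)*(-4))*(-10) = ((1*(-1/11) + 9*(1/32))*(-4))*(-10) = ((-1/11 + 9/32)*(-4))*(-10) = ((67/352)*(-4))*(-10) = -67/88*(-10) = 335/44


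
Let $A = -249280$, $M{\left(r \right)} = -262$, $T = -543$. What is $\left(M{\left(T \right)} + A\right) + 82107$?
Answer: $-167435$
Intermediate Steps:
$\left(M{\left(T \right)} + A\right) + 82107 = \left(-262 - 249280\right) + 82107 = -249542 + 82107 = -167435$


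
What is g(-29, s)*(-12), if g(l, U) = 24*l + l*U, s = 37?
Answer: 21228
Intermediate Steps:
g(l, U) = 24*l + U*l
g(-29, s)*(-12) = -29*(24 + 37)*(-12) = -29*61*(-12) = -1769*(-12) = 21228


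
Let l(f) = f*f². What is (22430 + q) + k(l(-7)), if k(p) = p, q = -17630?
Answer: 4457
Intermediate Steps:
l(f) = f³
(22430 + q) + k(l(-7)) = (22430 - 17630) + (-7)³ = 4800 - 343 = 4457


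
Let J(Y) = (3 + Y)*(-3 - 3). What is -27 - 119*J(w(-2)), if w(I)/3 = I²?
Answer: 10683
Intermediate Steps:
w(I) = 3*I²
J(Y) = -18 - 6*Y (J(Y) = (3 + Y)*(-6) = -18 - 6*Y)
-27 - 119*J(w(-2)) = -27 - 119*(-18 - 18*(-2)²) = -27 - 119*(-18 - 18*4) = -27 - 119*(-18 - 6*12) = -27 - 119*(-18 - 72) = -27 - 119*(-90) = -27 + 10710 = 10683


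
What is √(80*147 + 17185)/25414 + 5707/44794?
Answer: 5707/44794 + √28945/25414 ≈ 0.13410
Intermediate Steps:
√(80*147 + 17185)/25414 + 5707/44794 = √(11760 + 17185)*(1/25414) + 5707*(1/44794) = √28945*(1/25414) + 5707/44794 = √28945/25414 + 5707/44794 = 5707/44794 + √28945/25414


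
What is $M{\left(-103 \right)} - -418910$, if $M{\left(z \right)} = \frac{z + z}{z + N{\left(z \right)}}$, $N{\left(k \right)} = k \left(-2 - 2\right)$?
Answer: $\frac{1256728}{3} \approx 4.1891 \cdot 10^{5}$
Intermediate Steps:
$N{\left(k \right)} = - 4 k$ ($N{\left(k \right)} = k \left(-4\right) = - 4 k$)
$M{\left(z \right)} = - \frac{2}{3}$ ($M{\left(z \right)} = \frac{z + z}{z - 4 z} = \frac{2 z}{\left(-3\right) z} = 2 z \left(- \frac{1}{3 z}\right) = - \frac{2}{3}$)
$M{\left(-103 \right)} - -418910 = - \frac{2}{3} - -418910 = - \frac{2}{3} + 418910 = \frac{1256728}{3}$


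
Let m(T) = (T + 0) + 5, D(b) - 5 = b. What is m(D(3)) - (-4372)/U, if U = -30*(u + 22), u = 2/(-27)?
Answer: 9403/1480 ≈ 6.3534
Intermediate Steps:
D(b) = 5 + b
u = -2/27 (u = 2*(-1/27) = -2/27 ≈ -0.074074)
U = -5920/9 (U = -30*(-2/27 + 22) = -30*592/27 = -5920/9 ≈ -657.78)
m(T) = 5 + T (m(T) = T + 5 = 5 + T)
m(D(3)) - (-4372)/U = (5 + (5 + 3)) - (-4372)/(-5920/9) = (5 + 8) - (-4372)*(-9)/5920 = 13 - 1*9837/1480 = 13 - 9837/1480 = 9403/1480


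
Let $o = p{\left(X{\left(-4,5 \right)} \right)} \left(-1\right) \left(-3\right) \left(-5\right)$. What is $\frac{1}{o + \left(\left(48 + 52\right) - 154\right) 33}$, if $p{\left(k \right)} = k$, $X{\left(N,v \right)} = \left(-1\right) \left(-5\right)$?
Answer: $- \frac{1}{1857} \approx -0.0005385$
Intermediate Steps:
$X{\left(N,v \right)} = 5$
$o = -75$ ($o = 5 \left(-1\right) \left(-3\right) \left(-5\right) = 5 \cdot 3 \left(-5\right) = 5 \left(-15\right) = -75$)
$\frac{1}{o + \left(\left(48 + 52\right) - 154\right) 33} = \frac{1}{-75 + \left(\left(48 + 52\right) - 154\right) 33} = \frac{1}{-75 + \left(100 - 154\right) 33} = \frac{1}{-75 - 1782} = \frac{1}{-1857} = - \frac{1}{1857}$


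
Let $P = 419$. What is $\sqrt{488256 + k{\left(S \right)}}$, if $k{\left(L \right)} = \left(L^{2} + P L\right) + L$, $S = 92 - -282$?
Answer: $2 \sqrt{196303} \approx 886.12$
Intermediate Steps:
$S = 374$ ($S = 92 + 282 = 374$)
$k{\left(L \right)} = L^{2} + 420 L$ ($k{\left(L \right)} = \left(L^{2} + 419 L\right) + L = L^{2} + 420 L$)
$\sqrt{488256 + k{\left(S \right)}} = \sqrt{488256 + 374 \left(420 + 374\right)} = \sqrt{488256 + 374 \cdot 794} = \sqrt{488256 + 296956} = \sqrt{785212} = 2 \sqrt{196303}$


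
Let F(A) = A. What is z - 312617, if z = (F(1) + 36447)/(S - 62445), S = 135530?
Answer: -22847576997/73085 ≈ -3.1262e+5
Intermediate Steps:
z = 36448/73085 (z = (1 + 36447)/(135530 - 62445) = 36448/73085 ≈ 0.49871)
z - 312617 = 36448/73085 - 312617 = -22847576997/73085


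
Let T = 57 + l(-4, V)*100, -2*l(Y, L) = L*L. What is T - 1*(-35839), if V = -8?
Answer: 32696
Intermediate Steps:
l(Y, L) = -L²/2 (l(Y, L) = -L*L/2 = -L²/2)
T = -3143 (T = 57 - ½*(-8)²*100 = 57 - ½*64*100 = 57 - 32*100 = 57 - 3200 = -3143)
T - 1*(-35839) = -3143 - 1*(-35839) = -3143 + 35839 = 32696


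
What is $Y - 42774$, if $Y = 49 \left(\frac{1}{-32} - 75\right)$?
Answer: $- \frac{1486417}{32} \approx -46451.0$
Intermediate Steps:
$Y = - \frac{117649}{32}$ ($Y = 49 \left(- \frac{1}{32} - 75\right) = 49 \left(- \frac{2401}{32}\right) = - \frac{117649}{32} \approx -3676.5$)
$Y - 42774 = - \frac{117649}{32} - 42774 = - \frac{1486417}{32}$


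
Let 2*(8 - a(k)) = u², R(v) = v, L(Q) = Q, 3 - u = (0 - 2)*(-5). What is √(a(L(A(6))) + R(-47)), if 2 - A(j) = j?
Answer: I*√254/2 ≈ 7.9687*I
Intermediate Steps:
u = -7 (u = 3 - (0 - 2)*(-5) = 3 - (-2)*(-5) = 3 - 1*10 = 3 - 10 = -7)
A(j) = 2 - j
a(k) = -33/2 (a(k) = 8 - ½*(-7)² = 8 - ½*49 = 8 - 49/2 = -33/2)
√(a(L(A(6))) + R(-47)) = √(-33/2 - 47) = √(-127/2) = I*√254/2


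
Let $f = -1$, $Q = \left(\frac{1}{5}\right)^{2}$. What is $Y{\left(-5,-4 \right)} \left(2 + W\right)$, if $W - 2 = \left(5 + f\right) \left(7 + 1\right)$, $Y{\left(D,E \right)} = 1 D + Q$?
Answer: $- \frac{4464}{25} \approx -178.56$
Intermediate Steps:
$Q = \frac{1}{25}$ ($Q = \left(\frac{1}{5}\right)^{2} = \frac{1}{25} \approx 0.04$)
$Y{\left(D,E \right)} = \frac{1}{25} + D$ ($Y{\left(D,E \right)} = 1 D + \frac{1}{25} = D + \frac{1}{25} = \frac{1}{25} + D$)
$W = 34$ ($W = 2 + \left(5 - 1\right) \left(7 + 1\right) = 2 + 4 \cdot 8 = 2 + 32 = 34$)
$Y{\left(-5,-4 \right)} \left(2 + W\right) = \left(\frac{1}{25} - 5\right) \left(2 + 34\right) = \left(- \frac{124}{25}\right) 36 = - \frac{4464}{25}$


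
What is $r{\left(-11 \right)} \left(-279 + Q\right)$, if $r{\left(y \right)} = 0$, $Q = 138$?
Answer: $0$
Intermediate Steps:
$r{\left(-11 \right)} \left(-279 + Q\right) = 0 \left(-279 + 138\right) = 0 \left(-141\right) = 0$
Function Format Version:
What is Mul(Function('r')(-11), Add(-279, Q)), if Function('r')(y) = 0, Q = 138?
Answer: 0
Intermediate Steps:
Mul(Function('r')(-11), Add(-279, Q)) = Mul(0, Add(-279, 138)) = Mul(0, -141) = 0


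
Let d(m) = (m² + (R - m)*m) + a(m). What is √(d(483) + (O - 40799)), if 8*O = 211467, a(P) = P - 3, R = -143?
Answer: I*√1327274/4 ≈ 288.02*I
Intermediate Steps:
a(P) = -3 + P
O = 211467/8 (O = (⅛)*211467 = 211467/8 ≈ 26433.)
d(m) = -3 + m + m² + m*(-143 - m) (d(m) = (m² + (-143 - m)*m) + (-3 + m) = (m² + m*(-143 - m)) + (-3 + m) = -3 + m + m² + m*(-143 - m))
√(d(483) + (O - 40799)) = √((-3 - 142*483) + (211467/8 - 40799)) = √((-3 - 68586) - 114925/8) = √(-68589 - 114925/8) = √(-663637/8) = I*√1327274/4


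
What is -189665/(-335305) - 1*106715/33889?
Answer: -5870903178/2272630229 ≈ -2.5833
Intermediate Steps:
-189665/(-335305) - 1*106715/33889 = -189665*(-1/335305) - 106715*1/33889 = 37933/67061 - 106715/33889 = -5870903178/2272630229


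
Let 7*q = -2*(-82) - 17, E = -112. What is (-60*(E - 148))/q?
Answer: 5200/7 ≈ 742.86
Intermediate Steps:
q = 21 (q = (-2*(-82) - 17)/7 = (164 - 17)/7 = (⅐)*147 = 21)
(-60*(E - 148))/q = -60*(-112 - 148)/21 = -60*(-260)*(1/21) = 15600*(1/21) = 5200/7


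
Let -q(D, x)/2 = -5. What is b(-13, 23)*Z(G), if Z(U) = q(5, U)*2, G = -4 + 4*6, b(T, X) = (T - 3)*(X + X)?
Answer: -14720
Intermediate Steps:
q(D, x) = 10 (q(D, x) = -2*(-5) = 10)
b(T, X) = 2*X*(-3 + T) (b(T, X) = (-3 + T)*(2*X) = 2*X*(-3 + T))
G = 20 (G = -4 + 24 = 20)
Z(U) = 20 (Z(U) = 10*2 = 20)
b(-13, 23)*Z(G) = (2*23*(-3 - 13))*20 = (2*23*(-16))*20 = -736*20 = -14720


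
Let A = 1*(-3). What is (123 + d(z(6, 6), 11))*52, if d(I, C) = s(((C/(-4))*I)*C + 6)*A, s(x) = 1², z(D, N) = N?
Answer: 6240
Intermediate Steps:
A = -3
s(x) = 1
d(I, C) = -3 (d(I, C) = 1*(-3) = -3)
(123 + d(z(6, 6), 11))*52 = (123 - 3)*52 = 120*52 = 6240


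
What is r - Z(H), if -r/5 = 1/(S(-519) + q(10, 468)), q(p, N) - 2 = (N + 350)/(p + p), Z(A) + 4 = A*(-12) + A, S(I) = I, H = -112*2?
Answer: -11712010/4761 ≈ -2460.0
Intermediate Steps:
H = -224
Z(A) = -4 - 11*A (Z(A) = -4 + (A*(-12) + A) = -4 + (-12*A + A) = -4 - 11*A)
q(p, N) = 2 + (350 + N)/(2*p) (q(p, N) = 2 + (N + 350)/(p + p) = 2 + (350 + N)/((2*p)) = 2 + (350 + N)*(1/(2*p)) = 2 + (350 + N)/(2*p))
r = 50/4761 (r = -5/(-519 + (1/2)*(350 + 468 + 4*10)/10) = -5/(-519 + (1/2)*(1/10)*(350 + 468 + 40)) = -5/(-519 + (1/2)*(1/10)*858) = -5/(-519 + 429/10) = -5/(-4761/10) = -5*(-10/4761) = 50/4761 ≈ 0.010502)
r - Z(H) = 50/4761 - (-4 - 11*(-224)) = 50/4761 - (-4 + 2464) = 50/4761 - 1*2460 = 50/4761 - 2460 = -11712010/4761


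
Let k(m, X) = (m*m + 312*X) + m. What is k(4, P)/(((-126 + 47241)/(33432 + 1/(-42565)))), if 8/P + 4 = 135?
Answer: 7280237232164/262713946725 ≈ 27.712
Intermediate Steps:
P = 8/131 (P = 8/(-4 + 135) = 8/131 ≈ 0.061069)
k(m, X) = m + m² + 312*X (k(m, X) = (m² + 312*X) + m = m + m² + 312*X)
k(4, P)/(((-126 + 47241)/(33432 + 1/(-42565)))) = (4 + 4² + 312*(8/131))/(((-126 + 47241)/(33432 + 1/(-42565)))) = (4 + 16 + 2496/131)/((47115/(33432 - 1/42565))) = 5116/(131*((47115/(1423033079/42565)))) = 5116/(131*((47115*(42565/1423033079)))) = 5116/(131*(2005449975/1423033079)) = (5116/131)*(1423033079/2005449975) = 7280237232164/262713946725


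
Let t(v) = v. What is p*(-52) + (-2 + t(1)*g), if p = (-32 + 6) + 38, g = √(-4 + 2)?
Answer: -626 + I*√2 ≈ -626.0 + 1.4142*I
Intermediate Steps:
g = I*√2 (g = √(-2) = I*√2 ≈ 1.4142*I)
p = 12 (p = -26 + 38 = 12)
p*(-52) + (-2 + t(1)*g) = 12*(-52) + (-2 + 1*(I*√2)) = -624 + (-2 + I*√2) = -626 + I*√2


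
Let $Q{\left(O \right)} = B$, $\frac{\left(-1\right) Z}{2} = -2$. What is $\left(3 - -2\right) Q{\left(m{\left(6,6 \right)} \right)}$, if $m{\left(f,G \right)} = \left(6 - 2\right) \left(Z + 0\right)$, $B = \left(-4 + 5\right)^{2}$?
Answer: $5$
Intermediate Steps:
$Z = 4$ ($Z = \left(-2\right) \left(-2\right) = 4$)
$B = 1$ ($B = 1^{2} = 1$)
$m{\left(f,G \right)} = 16$ ($m{\left(f,G \right)} = \left(6 - 2\right) \left(4 + 0\right) = 4 \cdot 4 = 16$)
$Q{\left(O \right)} = 1$
$\left(3 - -2\right) Q{\left(m{\left(6,6 \right)} \right)} = \left(3 - -2\right) 1 = \left(3 + 2\right) 1 = 5 \cdot 1 = 5$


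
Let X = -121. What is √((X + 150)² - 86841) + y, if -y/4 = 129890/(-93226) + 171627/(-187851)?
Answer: 26933376728/2918766221 + 20*I*√215 ≈ 9.2277 + 293.26*I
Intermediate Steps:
y = 26933376728/2918766221 (y = -4*(129890/(-93226) + 171627/(-187851)) = -4*(129890*(-1/93226) + 171627*(-1/187851)) = -4*(-64945/46613 - 57209/62617) = -4*(-6733344182/2918766221) = 26933376728/2918766221 ≈ 9.2277)
√((X + 150)² - 86841) + y = √((-121 + 150)² - 86841) + 26933376728/2918766221 = √(29² - 86841) + 26933376728/2918766221 = √(841 - 86841) + 26933376728/2918766221 = √(-86000) + 26933376728/2918766221 = 20*I*√215 + 26933376728/2918766221 = 26933376728/2918766221 + 20*I*√215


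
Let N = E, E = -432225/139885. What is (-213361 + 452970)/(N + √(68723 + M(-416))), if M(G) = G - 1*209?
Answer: 579487601139885/53293685061817 + 187544966361161*√68098/53293685061817 ≈ 929.20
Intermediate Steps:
M(G) = -209 + G (M(G) = G - 209 = -209 + G)
E = -86445/27977 (E = -432225*1/139885 = -86445/27977 ≈ -3.0899)
N = -86445/27977 ≈ -3.0899
(-213361 + 452970)/(N + √(68723 + M(-416))) = (-213361 + 452970)/(-86445/27977 + √(68723 + (-209 - 416))) = 239609/(-86445/27977 + √(68723 - 625)) = 239609/(-86445/27977 + √68098)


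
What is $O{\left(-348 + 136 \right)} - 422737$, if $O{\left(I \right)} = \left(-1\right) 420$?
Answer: $-423157$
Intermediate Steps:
$O{\left(I \right)} = -420$
$O{\left(-348 + 136 \right)} - 422737 = -420 - 422737 = -423157$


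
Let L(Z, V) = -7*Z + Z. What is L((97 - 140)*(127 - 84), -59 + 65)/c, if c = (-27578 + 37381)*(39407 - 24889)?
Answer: 5547/71159977 ≈ 7.7951e-5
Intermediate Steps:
c = 142319954 (c = 9803*14518 = 142319954)
L(Z, V) = -6*Z
L((97 - 140)*(127 - 84), -59 + 65)/c = -6*(97 - 140)*(127 - 84)/142319954 = -(-258)*43*(1/142319954) = -6*(-1849)*(1/142319954) = 11094*(1/142319954) = 5547/71159977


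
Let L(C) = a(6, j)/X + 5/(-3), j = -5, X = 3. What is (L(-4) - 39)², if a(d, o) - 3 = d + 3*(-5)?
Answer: 16384/9 ≈ 1820.4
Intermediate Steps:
a(d, o) = -12 + d (a(d, o) = 3 + (d + 3*(-5)) = 3 + (d - 15) = 3 + (-15 + d) = -12 + d)
L(C) = -11/3 (L(C) = (-12 + 6)/3 + 5/(-3) = -6*⅓ + 5*(-⅓) = -2 - 5/3 = -11/3)
(L(-4) - 39)² = (-11/3 - 39)² = (-128/3)² = 16384/9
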